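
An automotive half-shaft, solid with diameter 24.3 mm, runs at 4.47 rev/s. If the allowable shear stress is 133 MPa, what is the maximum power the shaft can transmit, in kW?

J = πd⁴/32 = π(0.0243)⁴/32 = 3.423×10^-8 m⁴.
T_max = τ_allow·J/r = 1.33×10^8 × 3.423×10^-8 / 0.0122 = 374.7 N·m.
ω = 2π·4.47 = 28.09 rad/s, so P_max = T_max·ω = 1.052×10^4 W.

10.5 kW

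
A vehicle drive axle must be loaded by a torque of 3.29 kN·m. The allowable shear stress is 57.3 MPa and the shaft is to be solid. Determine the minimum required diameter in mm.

For a solid shaft τ_max = 16T/(πd³), so d = (16T/(π τ_allow))^(1/3) = (16·3290/(π·5.73×10^7))^(1/3) = 0.06637 m.

66.4 mm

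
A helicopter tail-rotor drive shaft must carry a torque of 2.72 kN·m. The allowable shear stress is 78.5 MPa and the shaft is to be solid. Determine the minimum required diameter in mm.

For a solid shaft τ_max = 16T/(πd³), so d = (16T/(π τ_allow))^(1/3) = (16·2720/(π·7.85×10^7))^(1/3) = 0.05609 m.

56.1 mm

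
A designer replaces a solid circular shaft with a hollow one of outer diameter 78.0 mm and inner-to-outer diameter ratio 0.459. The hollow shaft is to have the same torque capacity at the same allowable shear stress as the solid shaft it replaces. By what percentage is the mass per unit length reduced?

18.6 %

Equal τ_max and T ⇒ the solid shaft needs d_s³ = d_o³(1−k⁴), so d_s = 78.0·(1−0.459⁴)^(1/3) = 76.83 mm.
Area ratio A_h/A_s = d_o²(1−k²)/d_s² = (1−k²)/(1−k⁴)^(2/3) = 0.8136.
Mass saving = 1 − 0.8136 = 18.6 %.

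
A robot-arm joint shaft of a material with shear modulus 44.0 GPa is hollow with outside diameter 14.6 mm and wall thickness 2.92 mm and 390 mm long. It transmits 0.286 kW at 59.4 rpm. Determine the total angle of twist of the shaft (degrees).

6.01°

ω = 2π·59.4/60 = 6.220 rad/s, so T = P/ω = 0.286×10³ / 6.220 = 45.98 N·m.
J = π(d_o⁴ − d_i⁴)/32 = π(0.0146⁴ − 0.00876⁴)/32 = 3.883×10^-9 m⁴.
θ = T·L/(G·J) = 45.98 × 0.390 / (44.0×10⁹ × 3.883×10^-9) = 0.1050 rad.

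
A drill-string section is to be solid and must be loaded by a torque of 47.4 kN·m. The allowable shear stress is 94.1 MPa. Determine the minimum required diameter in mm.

For a solid shaft τ_max = 16T/(πd³), so d = (16T/(π τ_allow))^(1/3) = (16·47400/(π·9.41×10^7))^(1/3) = 0.1369 m.

137 mm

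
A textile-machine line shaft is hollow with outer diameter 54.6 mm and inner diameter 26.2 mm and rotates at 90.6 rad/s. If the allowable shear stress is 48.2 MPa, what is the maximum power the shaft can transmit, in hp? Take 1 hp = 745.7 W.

177 hp

J = π(d_o⁴ − d_i⁴)/32 = π(0.0546⁴ − 0.0262⁴)/32 = 8.263×10^-7 m⁴.
T_max = τ_allow·J/r = 4.82×10^7 × 8.263×10^-7 / 0.0273 = 1459 N·m.
ω = 90.6 rad/s, so P_max = T_max·ω = 1.322×10^5 W.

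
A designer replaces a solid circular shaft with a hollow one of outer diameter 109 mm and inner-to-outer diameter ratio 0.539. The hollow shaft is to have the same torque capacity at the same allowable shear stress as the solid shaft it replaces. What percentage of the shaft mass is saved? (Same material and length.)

24.8 %

Equal τ_max and T ⇒ the solid shaft needs d_s³ = d_o³(1−k⁴), so d_s = 109·(1−0.539⁴)^(1/3) = 105.8 mm.
Area ratio A_h/A_s = d_o²(1−k²)/d_s² = (1−k²)/(1−k⁴)^(2/3) = 0.7524.
Mass saving = 1 − 0.7524 = 24.8 %.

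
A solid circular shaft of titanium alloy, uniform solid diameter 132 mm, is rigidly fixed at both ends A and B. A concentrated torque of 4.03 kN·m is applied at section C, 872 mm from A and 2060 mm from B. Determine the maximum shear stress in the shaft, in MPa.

With uniform GJ and both ends fixed, compatibility θ_AC = θ_CB gives T_A·a = T_B·b, together with T_A + T_B = T₀.
T_A = T₀·b/(a+b) = 4030·2060/2932 = 2831 N·m; T_B = 1199 N·m.
τ in each portion: τ_AC = 6.27×10^6 Pa, τ_CB = 2.65×10^6 Pa; maximum is in AC.
τ_max = T_AC·r/J = 2831·0.0660/2.98×10^-5 = 6.270×10^6 Pa.

6.27 MPa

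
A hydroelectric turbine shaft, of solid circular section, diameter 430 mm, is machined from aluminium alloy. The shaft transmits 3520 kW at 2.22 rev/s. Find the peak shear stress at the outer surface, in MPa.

16.2 MPa

ω = 2π·2.22 = 13.95 rad/s, so T = P/ω = 3520×10³ / 13.95 = 252400 N·m.
J = πd⁴/32 = π(0.430)⁴/32 = 3.356×10^-3 m⁴.
τ_max = T·r/J = 252400 × 0.215 / 3.356×10^-3 = 1.616×10^7 Pa.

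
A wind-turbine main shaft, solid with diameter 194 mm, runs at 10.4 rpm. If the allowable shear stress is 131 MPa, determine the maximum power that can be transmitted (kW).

J = πd⁴/32 = π(0.194)⁴/32 = 1.391×10^-4 m⁴.
T_max = τ_allow·J/r = 1.31×10^8 × 1.391×10^-4 / 0.0970 = 187800 N·m.
ω = 2π·10.4/60 = 1.089 rad/s, so P_max = T_max·ω = 2.045×10^5 W.

205 kW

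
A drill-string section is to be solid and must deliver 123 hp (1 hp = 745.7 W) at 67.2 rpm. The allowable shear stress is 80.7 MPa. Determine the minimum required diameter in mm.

ω = 2π·67.2/60 = 7.037 rad/s, so T = P/ω = 123×745.7 / 7.037 = 13030 N·m.
For a solid shaft τ_max = 16T/(πd³), so d = (16T/(π τ_allow))^(1/3) = (16·13030/(π·8.07×10^7))^(1/3) = 0.09370 m.

93.7 mm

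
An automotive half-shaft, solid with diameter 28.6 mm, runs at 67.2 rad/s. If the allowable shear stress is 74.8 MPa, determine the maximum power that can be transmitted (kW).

23.1 kW

J = πd⁴/32 = π(0.0286)⁴/32 = 6.568×10^-8 m⁴.
T_max = τ_allow·J/r = 7.48×10^7 × 6.568×10^-8 / 0.0143 = 343.6 N·m.
ω = 67.2 rad/s, so P_max = T_max·ω = 2.309×10^4 W.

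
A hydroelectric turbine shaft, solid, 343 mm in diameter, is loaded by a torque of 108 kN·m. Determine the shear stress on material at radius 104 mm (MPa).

8.27 MPa

J = πd⁴/32 = π(0.343)⁴/32 = 1.359×10^-3 m⁴.
Shear stress varies linearly with radius: τ = T·r/J = 108000 × 0.104 / 1.359×10^-3 = 8.266×10^6 Pa.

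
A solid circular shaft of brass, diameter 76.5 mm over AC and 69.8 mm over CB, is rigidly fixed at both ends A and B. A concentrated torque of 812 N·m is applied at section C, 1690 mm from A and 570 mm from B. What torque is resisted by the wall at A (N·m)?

Compatibility: T_A·a/J_AC = T_B·b/J_CB with T_A + T_B = T₀.
J_AC = 3.36×10^-6 m⁴, J_CB = 2.33×10^-6 m⁴, so T_A = T₀·(J_AC/a)/((J_AC/a)+(J_CB/b)) = 265.8 N·m, T_B = 546.2 N·m.

266 N·m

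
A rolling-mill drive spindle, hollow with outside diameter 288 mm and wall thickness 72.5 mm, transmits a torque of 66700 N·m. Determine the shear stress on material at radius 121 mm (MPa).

J = π(d_o⁴ − d_i⁴)/32 = π(0.288⁴ − 0.143⁴)/32 = 6.344×10^-4 m⁴.
Shear stress varies linearly with radius: τ = T·r/J = 66700 × 0.121 / 6.344×10^-4 = 1.272×10^7 Pa.

12.7 MPa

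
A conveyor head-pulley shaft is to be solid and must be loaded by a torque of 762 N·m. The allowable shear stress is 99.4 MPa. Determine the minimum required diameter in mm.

33.9 mm

For a solid shaft τ_max = 16T/(πd³), so d = (16T/(π τ_allow))^(1/3) = (16·762.0/(π·9.94×10^7))^(1/3) = 0.03392 m.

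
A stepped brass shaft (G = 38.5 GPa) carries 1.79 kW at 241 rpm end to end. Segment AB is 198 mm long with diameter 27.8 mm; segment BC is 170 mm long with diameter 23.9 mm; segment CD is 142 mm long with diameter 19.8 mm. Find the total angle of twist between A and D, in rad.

0.0333 rad

ω = 2π·241/60 = 25.24 rad/s, so T = P/ω = 1.79×10³ / 25.24 = 70.93 N·m.
J_AB = π(0.0278)⁴/32 = 5.86×10^-8 m⁴; J_BC = π(0.0239)⁴/32 = 3.20×10^-8 m⁴; J_CD = π(0.0198)⁴/32 = 1.51×10^-8 m⁴.
θ = (T/G)·Σ L_i/J_i = (70.93/38.5×10⁹)·(0.198/5.86×10^-8 + 0.170/3.20×10^-8 + 0.142/1.51×10^-8) = 0.03333 rad.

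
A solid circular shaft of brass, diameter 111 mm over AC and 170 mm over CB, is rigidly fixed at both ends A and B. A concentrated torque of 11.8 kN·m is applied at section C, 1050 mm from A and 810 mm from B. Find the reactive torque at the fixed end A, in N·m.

1450 N·m

Compatibility: T_A·a/J_AC = T_B·b/J_CB with T_A + T_B = T₀.
J_AC = 1.49×10^-5 m⁴, J_CB = 8.20×10^-5 m⁴, so T_A = T₀·(J_AC/a)/((J_AC/a)+(J_CB/b)) = 1451 N·m, T_B = 10350 N·m.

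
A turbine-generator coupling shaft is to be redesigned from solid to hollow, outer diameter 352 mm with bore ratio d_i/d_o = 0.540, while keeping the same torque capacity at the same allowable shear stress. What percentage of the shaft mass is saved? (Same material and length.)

24.8 %

Equal τ_max and T ⇒ the solid shaft needs d_s³ = d_o³(1−k⁴), so d_s = 352·(1−0.540⁴)^(1/3) = 341.7 mm.
Area ratio A_h/A_s = d_o²(1−k²)/d_s² = (1−k²)/(1−k⁴)^(2/3) = 0.7516.
Mass saving = 1 − 0.7516 = 24.8 %.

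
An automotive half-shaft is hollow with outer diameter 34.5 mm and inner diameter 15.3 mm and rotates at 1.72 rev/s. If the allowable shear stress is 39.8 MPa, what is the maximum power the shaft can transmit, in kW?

3.33 kW

J = π(d_o⁴ − d_i⁴)/32 = π(0.0345⁴ − 0.0153⁴)/32 = 1.337×10^-7 m⁴.
T_max = τ_allow·J/r = 3.98×10^7 × 1.337×10^-7 / 0.0173 = 308.5 N·m.
ω = 2π·1.72 = 10.81 rad/s, so P_max = T_max·ω = 3334 W.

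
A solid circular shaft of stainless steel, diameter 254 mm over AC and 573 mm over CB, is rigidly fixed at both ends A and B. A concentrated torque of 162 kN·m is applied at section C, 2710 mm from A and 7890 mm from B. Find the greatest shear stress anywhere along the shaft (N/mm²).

5.09 N/mm²

Compatibility: T_A·a/J_AC = T_B·b/J_CB with T_A + T_B = T₀.
J_AC = 4.09×10^-4 m⁴, J_CB = 0.0106 m⁴, so T_A = T₀·(J_AC/a)/((J_AC/a)+(J_CB/b)) = 16370 N·m, T_B = 145600 N·m.
τ in each portion: τ_AC = 5.09×10^6 Pa, τ_CB = 3.94×10^6 Pa; maximum is in AC.
τ_max = T_AC·r/J = 16370·0.127/4.09×10^-4 = 5.088×10^6 Pa.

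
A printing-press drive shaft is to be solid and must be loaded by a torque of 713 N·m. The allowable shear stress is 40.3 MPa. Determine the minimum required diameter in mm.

For a solid shaft τ_max = 16T/(πd³), so d = (16T/(π τ_allow))^(1/3) = (16·713.0/(π·4.03×10^7))^(1/3) = 0.04483 m.

44.8 mm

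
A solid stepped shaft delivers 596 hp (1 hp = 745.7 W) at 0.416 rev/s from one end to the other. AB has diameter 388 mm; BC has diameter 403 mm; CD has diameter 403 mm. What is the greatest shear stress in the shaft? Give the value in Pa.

1.48e7 Pa

ω = 2π·0.416 = 2.614 rad/s, so T = P/ω = 596×745.7 / 2.614 = 170000 N·m.
Under the same torque, τ_max = 16T/(πd³) is largest where d is smallest — segment AB (d = 388 mm).
τ_max = 16·170000/(π·(0.388)³) = 1.483×10^7 Pa.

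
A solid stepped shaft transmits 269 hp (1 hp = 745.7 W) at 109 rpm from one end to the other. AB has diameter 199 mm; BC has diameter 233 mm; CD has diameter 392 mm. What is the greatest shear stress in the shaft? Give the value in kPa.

ω = 2π·109/60 = 11.41 rad/s, so T = P/ω = 269×745.7 / 11.41 = 17570 N·m.
Under the same torque, τ_max = 16T/(πd³) is largest where d is smallest — segment AB (d = 199 mm).
τ_max = 16·17570/(π·(0.199)³) = 1.136×10^7 Pa.

11400 kPa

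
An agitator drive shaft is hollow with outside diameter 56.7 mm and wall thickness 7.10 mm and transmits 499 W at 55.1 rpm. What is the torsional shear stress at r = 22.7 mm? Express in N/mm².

ω = 2π·55.1/60 = 5.770 rad/s, so T = P/ω = 499 / 5.770 = 86.48 N·m.
J = π(d_o⁴ − d_i⁴)/32 = π(0.0567⁴ − 0.0425⁴)/32 = 6.944×10^-7 m⁴.
Shear stress varies linearly with radius: τ = T·r/J = 86.48 × 0.0227 / 6.944×10^-7 = 2.827×10^6 Pa.

2.83 N/mm²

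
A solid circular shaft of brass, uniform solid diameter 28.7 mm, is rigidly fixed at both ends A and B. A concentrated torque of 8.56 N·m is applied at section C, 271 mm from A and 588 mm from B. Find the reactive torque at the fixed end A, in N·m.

5.86 N·m

With uniform GJ and both ends fixed, compatibility θ_AC = θ_CB gives T_A·a = T_B·b, together with T_A + T_B = T₀.
T_A = T₀·b/(a+b) = 8.560·588/859.0 = 5.859 N·m; T_B = 2.701 N·m.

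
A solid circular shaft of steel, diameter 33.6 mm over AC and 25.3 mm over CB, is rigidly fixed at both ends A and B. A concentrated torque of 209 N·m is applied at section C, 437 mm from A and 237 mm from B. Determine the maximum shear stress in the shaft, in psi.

Compatibility: T_A·a/J_AC = T_B·b/J_CB with T_A + T_B = T₀.
J_AC = 1.25×10^-7 m⁴, J_CB = 4.02×10^-8 m⁴, so T_A = T₀·(J_AC/a)/((J_AC/a)+(J_CB/b)) = 131.2 N·m, T_B = 77.78 N·m.
τ in each portion: τ_AC = 1.76×10^7 Pa, τ_CB = 2.45×10^7 Pa; maximum is in CB.
τ_max = T_CB·r/J = 77.78·0.0126/4.02×10^-8 = 2.446×10^7 Pa.

3550 psi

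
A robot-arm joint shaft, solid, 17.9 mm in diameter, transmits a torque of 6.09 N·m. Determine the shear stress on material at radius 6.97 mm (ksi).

0.611 ksi

J = πd⁴/32 = π(0.0179)⁴/32 = 1.008×10^-8 m⁴.
Shear stress varies linearly with radius: τ = T·r/J = 6.090 × 0.00697 / 1.008×10^-8 = 4.212×10^6 Pa.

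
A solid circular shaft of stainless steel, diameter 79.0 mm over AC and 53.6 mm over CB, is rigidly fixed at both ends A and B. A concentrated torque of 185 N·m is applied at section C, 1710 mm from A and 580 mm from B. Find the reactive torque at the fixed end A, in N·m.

114 N·m

Compatibility: T_A·a/J_AC = T_B·b/J_CB with T_A + T_B = T₀.
J_AC = 3.82×10^-6 m⁴, J_CB = 8.10×10^-7 m⁴, so T_A = T₀·(J_AC/a)/((J_AC/a)+(J_CB/b)) = 113.9 N·m, T_B = 71.14 N·m.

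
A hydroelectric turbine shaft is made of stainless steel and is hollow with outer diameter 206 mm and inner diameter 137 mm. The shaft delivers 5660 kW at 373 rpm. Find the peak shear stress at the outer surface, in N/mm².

105 N/mm²

ω = 2π·373/60 = 39.06 rad/s, so T = P/ω = 5660×10³ / 39.06 = 144900 N·m.
J = π(d_o⁴ − d_i⁴)/32 = π(0.206⁴ − 0.137⁴)/32 = 1.422×10^-4 m⁴.
τ_max = T·r/J = 144900 × 0.103 / 1.422×10^-4 = 1.050×10^8 Pa.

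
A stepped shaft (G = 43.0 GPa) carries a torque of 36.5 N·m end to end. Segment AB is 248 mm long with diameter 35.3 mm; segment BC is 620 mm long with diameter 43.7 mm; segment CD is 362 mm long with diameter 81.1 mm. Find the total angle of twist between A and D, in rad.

J_AB = π(0.0353)⁴/32 = 1.52×10^-7 m⁴; J_BC = π(0.0437)⁴/32 = 3.58×10^-7 m⁴; J_CD = π(0.0811)⁴/32 = 4.25×10^-6 m⁴.
θ = (T/G)·Σ L_i/J_i = (36.50/43.0×10⁹)·(0.248/1.52×10^-7 + 0.620/3.58×10^-7 + 0.362/4.25×10^-6) = 2.923×10^-3 rad.

0.00292 rad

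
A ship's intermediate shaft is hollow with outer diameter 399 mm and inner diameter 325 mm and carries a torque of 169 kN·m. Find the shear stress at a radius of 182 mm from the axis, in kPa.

J = π(d_o⁴ − d_i⁴)/32 = π(0.399⁴ − 0.325⁴)/32 = 1.393×10^-3 m⁴.
Shear stress varies linearly with radius: τ = T·r/J = 169000 × 0.182 / 1.393×10^-3 = 2.208×10^7 Pa.

22100 kPa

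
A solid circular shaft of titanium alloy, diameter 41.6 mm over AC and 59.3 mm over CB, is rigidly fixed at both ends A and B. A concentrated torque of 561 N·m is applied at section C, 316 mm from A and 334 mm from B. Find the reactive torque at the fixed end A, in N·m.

Compatibility: T_A·a/J_AC = T_B·b/J_CB with T_A + T_B = T₀.
J_AC = 2.94×10^-7 m⁴, J_CB = 1.21×10^-6 m⁴, so T_A = T₀·(J_AC/a)/((J_AC/a)+(J_CB/b)) = 114.3 N·m, T_B = 446.7 N·m.

114 N·m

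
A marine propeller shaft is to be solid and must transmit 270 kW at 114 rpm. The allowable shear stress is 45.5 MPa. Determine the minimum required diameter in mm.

136 mm

ω = 2π·114/60 = 11.94 rad/s, so T = P/ω = 270×10³ / 11.94 = 22620 N·m.
For a solid shaft τ_max = 16T/(πd³), so d = (16T/(π τ_allow))^(1/3) = (16·22620/(π·4.55×10^7))^(1/3) = 0.1363 m.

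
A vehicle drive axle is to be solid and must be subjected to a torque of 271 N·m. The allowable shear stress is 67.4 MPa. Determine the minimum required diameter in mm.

27.4 mm

For a solid shaft τ_max = 16T/(πd³), so d = (16T/(π τ_allow))^(1/3) = (16·271.0/(π·6.74×10^7))^(1/3) = 0.02736 m.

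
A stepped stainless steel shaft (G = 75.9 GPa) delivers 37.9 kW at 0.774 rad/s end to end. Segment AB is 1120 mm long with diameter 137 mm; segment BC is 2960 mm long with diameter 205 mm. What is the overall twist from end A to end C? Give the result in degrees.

ω = 0.774 rad/s, so T = P/ω = 37.9×10³ / 0.7740 = 48970 N·m.
J_AB = π(0.137)⁴/32 = 3.46×10^-5 m⁴; J_BC = π(0.205)⁴/32 = 1.73×10^-4 m⁴.
θ = (T/G)·Σ L_i/J_i = (48970/75.9×10⁹)·(1.12/3.46×10^-5 + 2.96/1.73×10^-4) = 0.03191 rad.

1.83°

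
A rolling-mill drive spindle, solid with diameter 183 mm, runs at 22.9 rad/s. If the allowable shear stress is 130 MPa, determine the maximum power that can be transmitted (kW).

J = πd⁴/32 = π(0.183)⁴/32 = 1.101×10^-4 m⁴.
T_max = τ_allow·J/r = 1.30×10^8 × 1.101×10^-4 / 0.0915 = 156400 N·m.
ω = 22.9 rad/s, so P_max = T_max·ω = 3.582×10^6 W.

3580 kW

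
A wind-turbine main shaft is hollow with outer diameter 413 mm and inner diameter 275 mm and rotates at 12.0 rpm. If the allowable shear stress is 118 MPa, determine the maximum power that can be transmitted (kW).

1650 kW

J = π(d_o⁴ − d_i⁴)/32 = π(0.413⁴ − 0.275⁴)/32 = 2.295×10^-3 m⁴.
T_max = τ_allow·J/r = 1.18×10^8 × 2.295×10^-3 / 0.206 = 1.311e6 N·m.
ω = 2π·12.0/60 = 1.257 rad/s, so P_max = T_max·ω = 1.648×10^6 W.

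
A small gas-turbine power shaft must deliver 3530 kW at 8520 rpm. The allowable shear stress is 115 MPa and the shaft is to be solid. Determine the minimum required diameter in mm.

ω = 2π·8520/60 = 892.2 rad/s, so T = P/ω = 3530×10³ / 892.2 = 3956 N·m.
For a solid shaft τ_max = 16T/(πd³), so d = (16T/(π τ_allow))^(1/3) = (16·3956/(π·1.15×10^8))^(1/3) = 0.05596 m.

56.0 mm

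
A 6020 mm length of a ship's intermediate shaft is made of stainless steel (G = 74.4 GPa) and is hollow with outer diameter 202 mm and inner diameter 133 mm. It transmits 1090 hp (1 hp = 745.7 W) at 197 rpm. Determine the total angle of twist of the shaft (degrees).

1.38°

ω = 2π·197/60 = 20.63 rad/s, so T = P/ω = 1090×745.7 / 20.63 = 39400 N·m.
J = π(d_o⁴ − d_i⁴)/32 = π(0.202⁴ − 0.133⁴)/32 = 1.327×10^-4 m⁴.
θ = T·L/(G·J) = 39400 × 6.02 / (74.4×10⁹ × 1.327×10^-4) = 0.02402 rad.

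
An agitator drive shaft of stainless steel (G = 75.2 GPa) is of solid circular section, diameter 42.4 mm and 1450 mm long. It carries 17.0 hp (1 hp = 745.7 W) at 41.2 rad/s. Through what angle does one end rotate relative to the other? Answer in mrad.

ω = 41.2 rad/s, so T = P/ω = 17.0×745.7 / 41.20 = 307.7 N·m.
J = πd⁴/32 = π(0.0424)⁴/32 = 3.173×10^-7 m⁴.
θ = T·L/(G·J) = 307.7 × 1.45 / (75.2×10⁹ × 3.173×10^-7) = 0.01870 rad.

18.7 mrad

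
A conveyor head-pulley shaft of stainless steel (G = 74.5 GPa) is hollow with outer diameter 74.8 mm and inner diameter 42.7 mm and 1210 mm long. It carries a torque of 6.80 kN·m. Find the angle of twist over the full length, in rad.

J = π(d_o⁴ − d_i⁴)/32 = π(0.0748⁴ − 0.0427⁴)/32 = 2.747×10^-6 m⁴.
θ = T·L/(G·J) = 6800 × 1.21 / (74.5×10⁹ × 2.747×10^-6) = 0.04021 rad.

0.0402 rad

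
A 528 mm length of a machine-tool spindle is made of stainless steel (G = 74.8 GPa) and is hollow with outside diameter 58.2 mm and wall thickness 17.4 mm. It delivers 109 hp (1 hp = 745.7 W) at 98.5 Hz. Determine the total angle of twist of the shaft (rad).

8.45e-4 rad

ω = 2π·98.5 = 618.9 rad/s, so T = P/ω = 109×745.7 / 618.9 = 131.3 N·m.
J = π(d_o⁴ − d_i⁴)/32 = π(0.0582⁴ − 0.0234⁴)/32 = 1.097×10^-6 m⁴.
θ = T·L/(G·J) = 131.3 × 0.528 / (74.8×10⁹ × 1.097×10^-6) = 8.451×10^-4 rad.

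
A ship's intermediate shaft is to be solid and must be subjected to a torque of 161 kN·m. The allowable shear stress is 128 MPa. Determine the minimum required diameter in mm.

For a solid shaft τ_max = 16T/(πd³), so d = (16T/(π τ_allow))^(1/3) = (16·161000/(π·1.28×10^8))^(1/3) = 0.1857 m.

186 mm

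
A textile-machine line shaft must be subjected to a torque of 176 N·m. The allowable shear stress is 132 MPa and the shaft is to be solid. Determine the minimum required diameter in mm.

18.9 mm

For a solid shaft τ_max = 16T/(πd³), so d = (16T/(π τ_allow))^(1/3) = (16·176.0/(π·1.32×10^8))^(1/3) = 0.01894 m.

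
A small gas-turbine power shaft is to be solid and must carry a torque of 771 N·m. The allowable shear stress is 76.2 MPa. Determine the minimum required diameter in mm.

For a solid shaft τ_max = 16T/(πd³), so d = (16T/(π τ_allow))^(1/3) = (16·771.0/(π·7.62×10^7))^(1/3) = 0.03721 m.

37.2 mm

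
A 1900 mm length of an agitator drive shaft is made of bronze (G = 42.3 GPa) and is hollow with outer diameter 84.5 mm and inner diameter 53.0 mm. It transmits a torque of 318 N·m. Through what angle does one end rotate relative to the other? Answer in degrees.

0.193°

J = π(d_o⁴ − d_i⁴)/32 = π(0.0845⁴ − 0.0530⁴)/32 = 4.231×10^-6 m⁴.
θ = T·L/(G·J) = 318.0 × 1.90 / (42.3×10⁹ × 4.231×10^-6) = 3.376×10^-3 rad.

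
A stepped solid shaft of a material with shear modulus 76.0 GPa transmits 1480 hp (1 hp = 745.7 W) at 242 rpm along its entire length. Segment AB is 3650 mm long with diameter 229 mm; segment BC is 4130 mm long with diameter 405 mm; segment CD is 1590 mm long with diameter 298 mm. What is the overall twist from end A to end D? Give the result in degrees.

ω = 2π·242/60 = 25.34 rad/s, so T = P/ω = 1480×745.7 / 25.34 = 43550 N·m.
J_AB = π(0.229)⁴/32 = 2.70×10^-4 m⁴; J_BC = π(0.405)⁴/32 = 2.64×10^-3 m⁴; J_CD = π(0.298)⁴/32 = 7.74×10^-4 m⁴.
θ = (T/G)·Σ L_i/J_i = (43550/76.0×10⁹)·(3.65/2.70×10^-4 + 4.13/2.64×10^-3 + 1.59/7.74×10^-4) = 9.820×10^-3 rad.

0.563°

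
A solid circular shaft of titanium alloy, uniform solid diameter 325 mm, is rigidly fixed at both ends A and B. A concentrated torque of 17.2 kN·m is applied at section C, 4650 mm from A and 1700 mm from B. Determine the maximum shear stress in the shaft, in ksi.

With uniform GJ and both ends fixed, compatibility θ_AC = θ_CB gives T_A·a = T_B·b, together with T_A + T_B = T₀.
T_A = T₀·b/(a+b) = 17200·1700/6350 = 4605 N·m; T_B = 12600 N·m.
τ in each portion: τ_AC = 6.83×10^5 Pa, τ_CB = 1.87×10^6 Pa; maximum is in CB.
τ_max = T_CB·r/J = 12600·0.163/1.10×10^-3 = 1.869×10^6 Pa.

0.271 ksi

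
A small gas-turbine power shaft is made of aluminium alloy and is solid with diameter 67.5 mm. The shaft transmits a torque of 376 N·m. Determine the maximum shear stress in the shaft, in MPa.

6.23 MPa

J = πd⁴/32 = π(0.0675)⁴/32 = 2.038×10^-6 m⁴.
τ_max = T·r/J = 376.0 × 0.0338 / 2.038×10^-6 = 6.227×10^6 Pa.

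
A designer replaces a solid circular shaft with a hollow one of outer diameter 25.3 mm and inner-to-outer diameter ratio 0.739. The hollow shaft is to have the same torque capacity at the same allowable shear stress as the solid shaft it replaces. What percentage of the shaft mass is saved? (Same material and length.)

42.5 %

Equal τ_max and T ⇒ the solid shaft needs d_s³ = d_o³(1−k⁴), so d_s = 25.3·(1−0.739⁴)^(1/3) = 22.48 mm.
Area ratio A_h/A_s = d_o²(1−k²)/d_s² = (1−k²)/(1−k⁴)^(2/3) = 0.5748.
Mass saving = 1 − 0.5748 = 42.5 %.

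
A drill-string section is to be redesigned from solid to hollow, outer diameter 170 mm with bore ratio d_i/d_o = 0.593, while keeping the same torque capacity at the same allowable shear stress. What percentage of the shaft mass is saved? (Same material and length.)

Equal τ_max and T ⇒ the solid shaft needs d_s³ = d_o³(1−k⁴), so d_s = 170·(1−0.593⁴)^(1/3) = 162.7 mm.
Area ratio A_h/A_s = d_o²(1−k²)/d_s² = (1−k²)/(1−k⁴)^(2/3) = 0.7080.
Mass saving = 1 − 0.7080 = 29.2 %.

29.2 %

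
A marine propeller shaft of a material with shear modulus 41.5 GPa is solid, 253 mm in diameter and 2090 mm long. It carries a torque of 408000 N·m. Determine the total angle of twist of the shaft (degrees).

2.93°

J = πd⁴/32 = π(0.253)⁴/32 = 4.022×10^-4 m⁴.
θ = T·L/(G·J) = 408000 × 2.09 / (41.5×10⁹ × 4.022×10^-4) = 0.05108 rad.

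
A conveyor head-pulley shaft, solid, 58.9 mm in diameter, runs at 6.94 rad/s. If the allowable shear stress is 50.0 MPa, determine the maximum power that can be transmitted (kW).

13.9 kW

J = πd⁴/32 = π(0.0589)⁴/32 = 1.182×10^-6 m⁴.
T_max = τ_allow·J/r = 5.00×10^7 × 1.182×10^-6 / 0.0295 = 2006 N·m.
ω = 6.94 rad/s, so P_max = T_max·ω = 1.392×10^4 W.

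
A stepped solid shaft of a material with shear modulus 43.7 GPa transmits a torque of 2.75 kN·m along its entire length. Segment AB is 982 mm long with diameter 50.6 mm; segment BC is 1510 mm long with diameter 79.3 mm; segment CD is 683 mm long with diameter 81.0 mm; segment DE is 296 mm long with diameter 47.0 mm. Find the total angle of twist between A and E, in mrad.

170 mrad

J_AB = π(0.0506)⁴/32 = 6.44×10^-7 m⁴; J_BC = π(0.0793)⁴/32 = 3.88×10^-6 m⁴; J_CD = π(0.0810)⁴/32 = 4.23×10^-6 m⁴; J_DE = π(0.0470)⁴/32 = 4.79×10^-7 m⁴.
θ = (T/G)·Σ L_i/J_i = (2750/43.7×10⁹)·(0.982/6.44×10^-7 + 1.51/3.88×10^-6 + 0.683/4.23×10^-6 + 0.296/4.79×10^-7) = 0.1695 rad.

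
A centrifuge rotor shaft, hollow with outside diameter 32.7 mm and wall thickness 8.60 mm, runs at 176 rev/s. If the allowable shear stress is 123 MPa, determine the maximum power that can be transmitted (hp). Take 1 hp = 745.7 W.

1190 hp

J = π(d_o⁴ − d_i⁴)/32 = π(0.0327⁴ − 0.0155⁴)/32 = 1.066×10^-7 m⁴.
T_max = τ_allow·J/r = 1.23×10^8 × 1.066×10^-7 / 0.0163 = 801.8 N·m.
ω = 2π·176 = 1106 rad/s, so P_max = T_max·ω = 8.867×10^5 W.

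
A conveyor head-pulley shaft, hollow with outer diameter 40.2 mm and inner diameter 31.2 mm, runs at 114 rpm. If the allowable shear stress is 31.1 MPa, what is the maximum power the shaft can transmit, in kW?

3.02 kW

J = π(d_o⁴ − d_i⁴)/32 = π(0.0402⁴ − 0.0312⁴)/32 = 1.634×10^-7 m⁴.
T_max = τ_allow·J/r = 3.11×10^7 × 1.634×10^-7 / 0.0201 = 252.8 N·m.
ω = 2π·114/60 = 11.94 rad/s, so P_max = T_max·ω = 3018 W.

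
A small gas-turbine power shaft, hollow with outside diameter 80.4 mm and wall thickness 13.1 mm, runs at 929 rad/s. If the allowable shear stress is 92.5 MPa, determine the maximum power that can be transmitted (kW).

6960 kW

J = π(d_o⁴ − d_i⁴)/32 = π(0.0804⁴ − 0.0542⁴)/32 = 3.255×10^-6 m⁴.
T_max = τ_allow·J/r = 9.25×10^7 × 3.255×10^-6 / 0.0402 = 7490 N·m.
ω = 929 rad/s, so P_max = T_max·ω = 6.958×10^6 W.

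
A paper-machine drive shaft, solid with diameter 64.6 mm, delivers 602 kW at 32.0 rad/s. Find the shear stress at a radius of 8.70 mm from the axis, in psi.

13900 psi

ω = 32.0 rad/s, so T = P/ω = 602×10³ / 32.00 = 18810 N·m.
J = πd⁴/32 = π(0.0646)⁴/32 = 1.710×10^-6 m⁴.
Shear stress varies linearly with radius: τ = T·r/J = 18810 × 0.00870 / 1.710×10^-6 = 9.573×10^7 Pa.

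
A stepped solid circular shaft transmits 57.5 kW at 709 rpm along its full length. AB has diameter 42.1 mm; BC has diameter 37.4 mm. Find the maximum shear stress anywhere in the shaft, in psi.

10900 psi

ω = 2π·709/60 = 74.25 rad/s, so T = P/ω = 57.5×10³ / 74.25 = 774.4 N·m.
Under the same torque, τ_max = 16T/(πd³) is largest where d is smallest — segment BC (d = 37.4 mm).
τ_max = 16·774.4/(π·(0.0374)³) = 7.540×10^7 Pa.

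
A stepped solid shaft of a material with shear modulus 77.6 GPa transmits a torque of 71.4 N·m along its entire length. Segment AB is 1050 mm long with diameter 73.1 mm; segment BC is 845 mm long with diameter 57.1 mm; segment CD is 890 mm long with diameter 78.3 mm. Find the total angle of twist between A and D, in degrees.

0.0751°

J_AB = π(0.0731)⁴/32 = 2.80×10^-6 m⁴; J_BC = π(0.0571)⁴/32 = 1.04×10^-6 m⁴; J_CD = π(0.0783)⁴/32 = 3.69×10^-6 m⁴.
θ = (T/G)·Σ L_i/J_i = (71.40/77.6×10⁹)·(1.05/2.80×10^-6 + 0.845/1.04×10^-6 + 0.890/3.69×10^-6) = 1.312×10^-3 rad.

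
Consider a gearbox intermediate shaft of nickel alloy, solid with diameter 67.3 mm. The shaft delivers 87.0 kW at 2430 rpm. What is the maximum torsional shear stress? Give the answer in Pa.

5.71e6 Pa

ω = 2π·2430/60 = 254.5 rad/s, so T = P/ω = 87.0×10³ / 254.5 = 341.9 N·m.
J = πd⁴/32 = π(0.0673)⁴/32 = 2.014×10^-6 m⁴.
τ_max = T·r/J = 341.9 × 0.0336 / 2.014×10^-6 = 5.712×10^6 Pa.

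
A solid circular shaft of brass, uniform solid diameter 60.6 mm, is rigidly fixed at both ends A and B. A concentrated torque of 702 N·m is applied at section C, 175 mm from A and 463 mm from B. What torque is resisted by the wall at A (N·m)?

With uniform GJ and both ends fixed, compatibility θ_AC = θ_CB gives T_A·a = T_B·b, together with T_A + T_B = T₀.
T_A = T₀·b/(a+b) = 702.0·463/638.0 = 509.4 N·m; T_B = 192.6 N·m.

509 N·m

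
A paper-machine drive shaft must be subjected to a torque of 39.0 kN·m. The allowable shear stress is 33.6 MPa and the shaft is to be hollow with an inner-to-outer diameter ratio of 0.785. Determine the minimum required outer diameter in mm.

For a hollow shaft with d_i/d_o = 0.785: τ_max = 16T/(π d_o³ (1−k⁴)), so d_o = [16T/(π τ_allow (1−k⁴))]^(1/3) = [16·39000/(π·3.36×10^7·0.6203)]^(1/3) = 0.2120 m.

212 mm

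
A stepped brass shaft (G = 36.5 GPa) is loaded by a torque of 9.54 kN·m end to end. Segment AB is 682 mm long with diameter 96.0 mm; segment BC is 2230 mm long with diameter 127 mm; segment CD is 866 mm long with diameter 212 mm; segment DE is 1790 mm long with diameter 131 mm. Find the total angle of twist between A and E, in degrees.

J_AB = π(0.0960)⁴/32 = 8.34×10^-6 m⁴; J_BC = π(0.127)⁴/32 = 2.55×10^-5 m⁴; J_CD = π(0.212)⁴/32 = 1.98×10^-4 m⁴; J_DE = π(0.131)⁴/32 = 2.89×10^-5 m⁴.
θ = (T/G)·Σ L_i/J_i = (9540/36.5×10⁹)·(0.682/8.34×10^-6 + 2.23/2.55×10^-5 + 0.866/1.98×10^-4 + 1.79/2.89×10^-5) = 0.06152 rad.

3.52°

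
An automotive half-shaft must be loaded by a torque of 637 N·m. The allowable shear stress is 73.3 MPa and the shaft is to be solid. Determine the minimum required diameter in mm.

35.4 mm

For a solid shaft τ_max = 16T/(πd³), so d = (16T/(π τ_allow))^(1/3) = (16·637.0/(π·7.33×10^7))^(1/3) = 0.03537 m.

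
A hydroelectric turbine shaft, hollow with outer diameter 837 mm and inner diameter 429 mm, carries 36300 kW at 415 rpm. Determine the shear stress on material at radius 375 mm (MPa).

ω = 2π·415/60 = 43.46 rad/s, so T = P/ω = 36300×10³ / 43.46 = 835300 N·m.
J = π(d_o⁴ − d_i⁴)/32 = π(0.837⁴ − 0.429⁴)/32 = 0.04486 m⁴.
Shear stress varies linearly with radius: τ = T·r/J = 835300 × 0.375 / 0.04486 = 6.983×10^6 Pa.

6.98 MPa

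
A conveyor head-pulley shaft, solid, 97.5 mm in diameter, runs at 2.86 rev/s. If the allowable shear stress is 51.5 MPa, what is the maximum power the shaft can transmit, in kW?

168 kW

J = πd⁴/32 = π(0.0975)⁴/32 = 8.872×10^-6 m⁴.
T_max = τ_allow·J/r = 5.15×10^7 × 8.872×10^-6 / 0.0488 = 9372 N·m.
ω = 2π·2.86 = 17.97 rad/s, so P_max = T_max·ω = 1.684×10^5 W.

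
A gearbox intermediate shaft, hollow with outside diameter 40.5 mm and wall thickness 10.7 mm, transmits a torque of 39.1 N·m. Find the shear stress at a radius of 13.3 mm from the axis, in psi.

J = π(d_o⁴ − d_i⁴)/32 = π(0.0405⁴ − 0.0191⁴)/32 = 2.511×10^-7 m⁴.
Shear stress varies linearly with radius: τ = T·r/J = 39.10 × 0.0133 / 2.511×10^-7 = 2.071×10^6 Pa.

300 psi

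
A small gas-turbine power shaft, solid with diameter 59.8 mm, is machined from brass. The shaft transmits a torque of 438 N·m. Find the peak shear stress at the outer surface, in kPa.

10400 kPa

J = πd⁴/32 = π(0.0598)⁴/32 = 1.255×10^-6 m⁴.
τ_max = T·r/J = 438.0 × 0.0299 / 1.255×10^-6 = 1.043×10^7 Pa.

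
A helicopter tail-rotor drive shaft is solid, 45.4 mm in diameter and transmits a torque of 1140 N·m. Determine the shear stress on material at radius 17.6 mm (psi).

J = πd⁴/32 = π(0.0454)⁴/32 = 4.171×10^-7 m⁴.
Shear stress varies linearly with radius: τ = T·r/J = 1140 × 0.0176 / 4.171×10^-7 = 4.811×10^7 Pa.

6980 psi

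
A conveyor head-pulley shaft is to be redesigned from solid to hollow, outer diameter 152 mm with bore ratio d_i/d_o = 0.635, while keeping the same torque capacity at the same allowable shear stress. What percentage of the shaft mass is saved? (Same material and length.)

Equal τ_max and T ⇒ the solid shaft needs d_s³ = d_o³(1−k⁴), so d_s = 152·(1−0.635⁴)^(1/3) = 143.3 mm.
Area ratio A_h/A_s = d_o²(1−k²)/d_s² = (1−k²)/(1−k⁴)^(2/3) = 0.6717.
Mass saving = 1 − 0.6717 = 32.8 %.

32.8 %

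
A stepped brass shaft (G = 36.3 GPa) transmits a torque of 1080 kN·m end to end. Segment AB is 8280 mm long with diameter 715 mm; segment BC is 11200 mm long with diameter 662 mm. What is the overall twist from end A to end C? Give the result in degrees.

1.56°

J_AB = π(0.715)⁴/32 = 0.0257 m⁴; J_BC = π(0.662)⁴/32 = 0.0189 m⁴.
θ = (T/G)·Σ L_i/J_i = (1.080e6/36.3×10⁹)·(8.28/0.0257 + 11.2/0.0189) = 0.02727 rad.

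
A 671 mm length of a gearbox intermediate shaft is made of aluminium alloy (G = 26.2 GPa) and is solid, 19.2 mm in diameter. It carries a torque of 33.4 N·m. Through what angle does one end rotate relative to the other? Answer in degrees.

3.67°

J = πd⁴/32 = π(0.0192)⁴/32 = 1.334×10^-8 m⁴.
θ = T·L/(G·J) = 33.40 × 0.671 / (26.2×10⁹ × 1.334×10^-8) = 0.06412 rad.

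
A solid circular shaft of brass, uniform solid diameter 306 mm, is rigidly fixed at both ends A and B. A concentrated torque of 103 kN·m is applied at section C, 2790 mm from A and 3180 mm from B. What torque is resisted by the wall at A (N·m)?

With uniform GJ and both ends fixed, compatibility θ_AC = θ_CB gives T_A·a = T_B·b, together with T_A + T_B = T₀.
T_A = T₀·b/(a+b) = 103000·3180/5970 = 54860 N·m; T_B = 48140 N·m.

54900 N·m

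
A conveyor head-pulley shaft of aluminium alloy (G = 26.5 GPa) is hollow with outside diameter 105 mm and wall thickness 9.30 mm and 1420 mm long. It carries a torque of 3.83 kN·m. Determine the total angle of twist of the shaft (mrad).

31.8 mrad

J = π(d_o⁴ − d_i⁴)/32 = π(0.105⁴ − 0.0864⁴)/32 = 6.462×10^-6 m⁴.
θ = T·L/(G·J) = 3830 × 1.42 / (26.5×10⁹ × 6.462×10^-6) = 0.03176 rad.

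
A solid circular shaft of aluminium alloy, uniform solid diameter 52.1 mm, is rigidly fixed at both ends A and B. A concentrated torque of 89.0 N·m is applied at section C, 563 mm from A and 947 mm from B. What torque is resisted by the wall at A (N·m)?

55.8 N·m

With uniform GJ and both ends fixed, compatibility θ_AC = θ_CB gives T_A·a = T_B·b, together with T_A + T_B = T₀.
T_A = T₀·b/(a+b) = 89.00·947/1510 = 55.82 N·m; T_B = 33.18 N·m.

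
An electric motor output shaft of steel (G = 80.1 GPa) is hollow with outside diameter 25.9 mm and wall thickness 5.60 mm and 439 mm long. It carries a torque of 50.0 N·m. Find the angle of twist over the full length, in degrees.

J = π(d_o⁴ − d_i⁴)/32 = π(0.0259⁴ − 0.0147⁴)/32 = 3.959×10^-8 m⁴.
θ = T·L/(G·J) = 50.00 × 0.439 / (80.1×10⁹ × 3.959×10^-8) = 6.921×10^-3 rad.

0.397°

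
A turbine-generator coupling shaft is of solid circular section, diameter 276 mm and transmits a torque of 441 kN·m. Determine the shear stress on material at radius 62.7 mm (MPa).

48.5 MPa

J = πd⁴/32 = π(0.276)⁴/32 = 5.697×10^-4 m⁴.
Shear stress varies linearly with radius: τ = T·r/J = 441000 × 0.0627 / 5.697×10^-4 = 4.854×10^7 Pa.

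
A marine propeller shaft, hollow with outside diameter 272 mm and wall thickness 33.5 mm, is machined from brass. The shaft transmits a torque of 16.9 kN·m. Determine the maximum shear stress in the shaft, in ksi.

0.916 ksi

J = π(d_o⁴ − d_i⁴)/32 = π(0.272⁴ − 0.205⁴)/32 = 3.640×10^-4 m⁴.
τ_max = T·r/J = 16900 × 0.136 / 3.640×10^-4 = 6.315×10^6 Pa.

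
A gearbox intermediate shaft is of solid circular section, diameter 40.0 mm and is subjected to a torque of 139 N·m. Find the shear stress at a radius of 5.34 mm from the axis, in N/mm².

2.95 N/mm²

J = πd⁴/32 = π(0.0400)⁴/32 = 2.513×10^-7 m⁴.
Shear stress varies linearly with radius: τ = T·r/J = 139.0 × 0.00534 / 2.513×10^-7 = 2.953×10^6 Pa.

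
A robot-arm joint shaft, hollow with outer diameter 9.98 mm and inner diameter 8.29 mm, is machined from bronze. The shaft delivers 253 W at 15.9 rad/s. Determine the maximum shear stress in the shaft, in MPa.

ω = 15.9 rad/s, so T = P/ω = 253 / 15.90 = 15.91 N·m.
J = π(d_o⁴ − d_i⁴)/32 = π(0.00998⁴ − 0.00829⁴)/32 = 5.102×10^-10 m⁴.
τ_max = T·r/J = 15.91 × 0.00499 / 5.102×10^-10 = 1.556×10^8 Pa.

156 MPa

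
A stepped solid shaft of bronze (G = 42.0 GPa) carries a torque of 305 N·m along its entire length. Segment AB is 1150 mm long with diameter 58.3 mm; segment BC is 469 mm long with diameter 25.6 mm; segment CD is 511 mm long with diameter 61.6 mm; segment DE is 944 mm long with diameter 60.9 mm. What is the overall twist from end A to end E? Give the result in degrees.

5.49°

J_AB = π(0.0583)⁴/32 = 1.13×10^-6 m⁴; J_BC = π(0.0256)⁴/32 = 4.22×10^-8 m⁴; J_CD = π(0.0616)⁴/32 = 1.41×10^-6 m⁴; J_DE = π(0.0609)⁴/32 = 1.35×10^-6 m⁴.
θ = (T/G)·Σ L_i/J_i = (305.0/42.0×10⁹)·(1.15/1.13×10^-6 + 0.469/4.22×10^-8 + 0.511/1.41×10^-6 + 0.944/1.35×10^-6) = 0.09584 rad.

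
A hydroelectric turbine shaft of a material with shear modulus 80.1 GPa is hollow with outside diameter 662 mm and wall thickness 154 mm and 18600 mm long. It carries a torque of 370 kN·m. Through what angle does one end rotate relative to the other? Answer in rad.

0.00496 rad

J = π(d_o⁴ − d_i⁴)/32 = π(0.662⁴ − 0.354⁴)/32 = 0.01731 m⁴.
θ = T·L/(G·J) = 370000 × 18.6 / (80.1×10⁹ × 0.01731) = 4.962×10^-3 rad.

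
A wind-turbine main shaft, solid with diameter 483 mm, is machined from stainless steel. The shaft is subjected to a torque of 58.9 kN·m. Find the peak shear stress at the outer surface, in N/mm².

J = πd⁴/32 = π(0.483)⁴/32 = 5.343×10^-3 m⁴.
τ_max = T·r/J = 58900 × 0.241 / 5.343×10^-3 = 2.662×10^6 Pa.

2.66 N/mm²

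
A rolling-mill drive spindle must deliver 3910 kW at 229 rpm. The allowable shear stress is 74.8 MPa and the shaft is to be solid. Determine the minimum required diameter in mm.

ω = 2π·229/60 = 23.98 rad/s, so T = P/ω = 3910×10³ / 23.98 = 163000 N·m.
For a solid shaft τ_max = 16T/(πd³), so d = (16T/(π τ_allow))^(1/3) = (16·163000/(π·7.48×10^7))^(1/3) = 0.2231 m.

223 mm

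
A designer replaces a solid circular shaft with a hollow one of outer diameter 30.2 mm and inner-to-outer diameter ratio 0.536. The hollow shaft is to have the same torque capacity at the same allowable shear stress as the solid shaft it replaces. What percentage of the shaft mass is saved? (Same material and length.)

24.5 %

Equal τ_max and T ⇒ the solid shaft needs d_s³ = d_o³(1−k⁴), so d_s = 30.2·(1−0.536⁴)^(1/3) = 29.35 mm.
Area ratio A_h/A_s = d_o²(1−k²)/d_s² = (1−k²)/(1−k⁴)^(2/3) = 0.7548.
Mass saving = 1 − 0.7548 = 24.5 %.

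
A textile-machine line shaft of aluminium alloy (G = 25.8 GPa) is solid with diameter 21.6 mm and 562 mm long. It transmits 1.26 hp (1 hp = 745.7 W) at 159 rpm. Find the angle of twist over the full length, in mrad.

57.5 mrad

ω = 2π·159/60 = 16.65 rad/s, so T = P/ω = 1.26×745.7 / 16.65 = 56.43 N·m.
J = πd⁴/32 = π(0.0216)⁴/32 = 2.137×10^-8 m⁴.
θ = T·L/(G·J) = 56.43 × 0.562 / (25.8×10⁹ × 2.137×10^-8) = 0.05752 rad.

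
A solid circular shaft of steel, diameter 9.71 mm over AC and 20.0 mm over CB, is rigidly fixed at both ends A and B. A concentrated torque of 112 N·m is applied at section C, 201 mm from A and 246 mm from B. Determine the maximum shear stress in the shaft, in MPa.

Compatibility: T_A·a/J_AC = T_B·b/J_CB with T_A + T_B = T₀.
J_AC = 8.73×10^-10 m⁴, J_CB = 1.57×10^-8 m⁴, so T_A = T₀·(J_AC/a)/((J_AC/a)+(J_CB/b)) = 7.131 N·m, T_B = 104.9 N·m.
τ in each portion: τ_AC = 3.97×10^7 Pa, τ_CB = 6.68×10^7 Pa; maximum is in CB.
τ_max = T_CB·r/J = 104.9·0.0100/1.57×10^-8 = 6.676×10^7 Pa.

66.8 MPa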